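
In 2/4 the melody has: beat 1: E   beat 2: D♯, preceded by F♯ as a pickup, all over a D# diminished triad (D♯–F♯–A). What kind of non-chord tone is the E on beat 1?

The harmony at that moment is D♯ diminished triad (D♯, F♯, A); E is not a chord tone.
It is approached by step down from F♯ and left by step down to D♯.
Step in, step out in the same direction — a passing tone.

Passing tone.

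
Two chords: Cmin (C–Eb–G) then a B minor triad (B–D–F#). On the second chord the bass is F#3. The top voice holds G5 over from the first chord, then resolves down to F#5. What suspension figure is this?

At the second chord the bass is F#3. The suspended G5 lies a ninth above the bass; after resolving down by step to F#5, the interval above the bass becomes an octave.
Suspension figures are named by those two intervals: 9–8.

9–8 suspension.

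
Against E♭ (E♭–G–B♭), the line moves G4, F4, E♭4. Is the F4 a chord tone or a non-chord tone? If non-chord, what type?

The harmony at that moment is E♭ major triad (E♭, G, B♭); F4 is not a chord tone.
It is approached by step down from G4 and left by step down to E♭4.
Step in, step out in the same direction — a passing tone.

Non-chord tone — a passing tone.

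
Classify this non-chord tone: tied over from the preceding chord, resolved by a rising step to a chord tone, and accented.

Retardation.

Approach: by preparation — the pitch is first a chord tone, then held (tied or repeated) while the harmony changes under it. Departure: up by step. Metric position: strong.
A prepared dissonance that resolves upward by step — a retardation. (The same figure resolving downward would be a suspension.)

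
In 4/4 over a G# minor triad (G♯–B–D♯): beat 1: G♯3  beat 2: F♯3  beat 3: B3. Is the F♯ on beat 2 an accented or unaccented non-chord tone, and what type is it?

The harmony at that moment is G♯ minor triad (G♯, B, D♯); F♯3 is not a chord tone.
It is approached by step down from G♯3 and left by leap up to B3.
Step in, leap out — an escape tone.
It falls on a weak beat, so it is unaccented.

Unaccented escape tone.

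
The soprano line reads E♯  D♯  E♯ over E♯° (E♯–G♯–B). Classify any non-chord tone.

D♯ is a neighbor tone.

The harmony at that moment is E♯ diminished triad (E♯, G♯, B); D♯ is not a chord tone.
It is approached by step down from E♯ and left by step up to E♯.
Step away and step back to the same note — a neighbor tone (lower neighbor).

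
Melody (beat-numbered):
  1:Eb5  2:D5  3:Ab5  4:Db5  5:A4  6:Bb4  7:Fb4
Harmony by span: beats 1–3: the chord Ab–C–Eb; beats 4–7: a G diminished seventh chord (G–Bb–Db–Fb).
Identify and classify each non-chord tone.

The harmony at that moment is Ab major triad (Ab, C, Eb); D5 is not a chord tone.
It is approached by step down from Eb5 and left by leap up to Ab5.
Step in, leap out — an escape tone.
The harmony at that moment is G diminished seventh chord (G, Bb, Db, Fb); A4 is not a chord tone.
It is approached by leap down from Db5 and left by step up to Bb4.
Leap in, step out — an appoggiatura.

D5 (beat 2) — escape tone; A4 (beat 5) — appoggiatura.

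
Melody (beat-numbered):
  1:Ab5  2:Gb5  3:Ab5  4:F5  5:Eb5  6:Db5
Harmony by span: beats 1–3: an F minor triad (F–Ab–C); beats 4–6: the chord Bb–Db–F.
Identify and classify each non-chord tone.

The harmony at that moment is F minor triad (F, Ab, C); Gb5 is not a chord tone.
It is approached by step down from Ab5 and left by step up to Ab5.
Step away and step back to the same note — a neighbor tone (lower neighbor).
The harmony at that moment is Bb minor triad (Bb, Db, F); Eb5 is not a chord tone.
It is approached by step down from F5 and left by step down to Db5.
Step in, step out in the same direction — a passing tone.

Gb5 (beat 2) — neighbor tone; Eb5 (beat 5) — passing tone.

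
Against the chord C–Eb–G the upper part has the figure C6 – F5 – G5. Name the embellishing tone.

The harmony at that moment is C minor triad (C, Eb, G); F5 is not a chord tone.
It is approached by leap down from C6 and left by step up to G5.
Leap in, step out — an appoggiatura.

F5 is an appoggiatura.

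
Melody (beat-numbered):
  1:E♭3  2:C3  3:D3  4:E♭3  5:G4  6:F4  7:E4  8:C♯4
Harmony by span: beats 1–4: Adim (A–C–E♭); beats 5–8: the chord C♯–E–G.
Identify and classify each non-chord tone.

D3 (beat 3) — passing tone; F4 (beat 6) — passing tone.

The harmony at that moment is A diminished triad (A, C, E♭); D3 is not a chord tone.
It is approached by step up from C3 and left by step up to E♭3.
Step in, step out in the same direction — a passing tone.
The harmony at that moment is C♯ diminished triad (C♯, E, G); F4 is not a chord tone.
It is approached by step down from G4 and left by step down to E4.
Step in, step out in the same direction — a passing tone.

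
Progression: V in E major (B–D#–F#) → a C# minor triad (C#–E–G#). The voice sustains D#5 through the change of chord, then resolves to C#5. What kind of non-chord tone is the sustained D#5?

The harmony at that moment is C# minor triad (C#, E, G#); D#5 is not a chord tone.
It is held over (the same pitch as the preceding D#5) and left by step down to C#5.
Held over from the previous chord and resolving down by step — a suspension.

D#5 is a suspension.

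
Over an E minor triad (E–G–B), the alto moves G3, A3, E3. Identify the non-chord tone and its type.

A3 is an escape tone.

The harmony at that moment is E minor triad (E, G, B); A3 is not a chord tone.
It is approached by step up from G3 and left by leap down to E3.
Step in, leap out — an escape tone.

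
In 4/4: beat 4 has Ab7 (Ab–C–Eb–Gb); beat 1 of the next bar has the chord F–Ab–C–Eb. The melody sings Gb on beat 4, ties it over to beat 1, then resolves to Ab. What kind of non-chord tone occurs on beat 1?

Retardation.

The harmony at that moment is F minor seventh chord (F, Ab, C, Eb); Gb is not a chord tone.
It is held over (the same pitch as the preceding Gb) and left by step up to Ab.
Held over from the previous chord and resolving up by step — a retardation.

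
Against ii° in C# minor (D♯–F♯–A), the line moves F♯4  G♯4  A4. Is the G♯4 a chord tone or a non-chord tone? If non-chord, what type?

The harmony at that moment is D♯ diminished triad (D♯, F♯, A); G♯4 is not a chord tone.
It is approached by step up from F♯4 and left by step up to A4.
Step in, step out in the same direction — a passing tone.

Non-chord tone — a passing tone.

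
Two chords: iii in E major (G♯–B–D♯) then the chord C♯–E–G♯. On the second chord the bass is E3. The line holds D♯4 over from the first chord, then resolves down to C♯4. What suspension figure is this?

At the second chord the bass is E3. The suspended D♯4 lies a seventh above the bass; after resolving down by step to C♯4, the interval above the bass becomes a sixth.
Suspension figures are named by those two intervals: 7–6.

7–6 suspension.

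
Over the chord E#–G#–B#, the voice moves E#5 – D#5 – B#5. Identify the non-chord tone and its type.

The harmony at that moment is E# minor triad (E#, G#, B#); D#5 is not a chord tone.
It is approached by step down from E#5 and left by leap up to B#5.
Step in, leap out — an escape tone.

D#5 is an escape tone.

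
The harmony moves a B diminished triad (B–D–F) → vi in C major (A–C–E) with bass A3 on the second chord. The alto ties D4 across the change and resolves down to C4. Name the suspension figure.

4–3 suspension.

At the second chord the bass is A3. The suspended D4 lies a fourth above the bass; after resolving down by step to C4, the interval above the bass becomes a third.
Suspension figures are named by those two intervals: 4–3.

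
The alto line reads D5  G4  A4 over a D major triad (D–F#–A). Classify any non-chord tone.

The harmony at that moment is D major triad (D, F#, A); G4 is not a chord tone.
It is approached by leap down from D5 and left by step up to A4.
Leap in, step out — an appoggiatura.

G4 is an appoggiatura.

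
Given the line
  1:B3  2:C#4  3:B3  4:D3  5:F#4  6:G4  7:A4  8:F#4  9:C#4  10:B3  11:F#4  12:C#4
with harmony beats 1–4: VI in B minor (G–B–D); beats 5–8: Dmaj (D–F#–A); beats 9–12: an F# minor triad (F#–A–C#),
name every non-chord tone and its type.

The harmony at that moment is G major triad (G, B, D); C#4 is not a chord tone.
It is approached by step up from B3 and left by step down to B3.
Step away and step back to the same note — a neighbor tone (upper neighbor).
The harmony at that moment is D major triad (D, F#, A); G4 is not a chord tone.
It is approached by step up from F#4 and left by step up to A4.
Step in, step out in the same direction — a passing tone.
The harmony at that moment is F# minor triad (F#, A, C#); B3 is not a chord tone.
It is approached by step down from C#4 and left by leap up to F#4.
Step in, leap out — an escape tone.

C#4 (beat 2) — neighbor tone; G4 (beat 6) — passing tone; B3 (beat 10) — escape tone.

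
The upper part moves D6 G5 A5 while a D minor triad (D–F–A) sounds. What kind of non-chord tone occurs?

The harmony at that moment is D minor triad (D, F, A); G5 is not a chord tone.
It is approached by leap down from D6 and left by step up to A5.
Leap in, step out — an appoggiatura.

G5 is an appoggiatura.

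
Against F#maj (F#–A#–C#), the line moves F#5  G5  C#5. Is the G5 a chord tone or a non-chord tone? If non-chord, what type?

The harmony at that moment is F# major triad (F#, A#, C#); G5 is not a chord tone.
It is approached by step up from F#5 and left by leap down to C#5.
Step in, leap out — an escape tone.

Non-chord tone — an escape tone.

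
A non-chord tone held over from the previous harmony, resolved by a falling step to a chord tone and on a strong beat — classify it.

Suspension.

Approach: by preparation — the pitch is first a chord tone, then held (tied or repeated) while the harmony changes under it. Departure: down by step. Metric position: strong.
A prepared dissonance that resolves downward by step — a suspension. (The same figure resolving upward would be a retardation.)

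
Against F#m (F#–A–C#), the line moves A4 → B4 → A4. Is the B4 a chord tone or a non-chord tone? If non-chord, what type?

The harmony at that moment is F# minor triad (F#, A, C#); B4 is not a chord tone.
It is approached by step up from A4 and left by step down to A4.
Step away and step back to the same note — a neighbor tone (upper neighbor).

Non-chord tone — a neighbor tone.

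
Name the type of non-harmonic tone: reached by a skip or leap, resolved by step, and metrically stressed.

Approach: by leap. Departure: by step. Metric position: strong.
Leap in, step out, in a metrically strong position — an appoggiatura. (It is the mirror image of the escape tone, which steps in and leaps out from a weak position.)

Appoggiatura.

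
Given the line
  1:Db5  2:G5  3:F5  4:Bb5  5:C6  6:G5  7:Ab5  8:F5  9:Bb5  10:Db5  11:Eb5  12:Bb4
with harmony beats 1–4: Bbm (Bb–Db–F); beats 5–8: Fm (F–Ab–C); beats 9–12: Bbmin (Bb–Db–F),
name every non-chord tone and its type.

G5 (beat 2) — appoggiatura; G5 (beat 6) — appoggiatura; Eb5 (beat 11) — escape tone.

The harmony at that moment is Bb minor triad (Bb, Db, F); G5 is not a chord tone.
It is approached by leap up from Db5 and left by step down to F5.
Leap in, step out — an appoggiatura.
The harmony at that moment is F minor triad (F, Ab, C); G5 is not a chord tone.
It is approached by leap down from C6 and left by step up to Ab5.
Leap in, step out — an appoggiatura.
The harmony at that moment is Bb minor triad (Bb, Db, F); Eb5 is not a chord tone.
It is approached by step up from Db5 and left by leap down to Bb4.
Step in, leap out — an escape tone.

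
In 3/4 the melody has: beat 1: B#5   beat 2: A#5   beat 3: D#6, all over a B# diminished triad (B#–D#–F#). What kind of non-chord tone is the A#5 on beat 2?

Escape tone.

The harmony at that moment is B# diminished triad (B#, D#, F#); A#5 is not a chord tone.
It is approached by step down from B#5 and left by leap up to D#6.
Step in, leap out, on a weak beat — an escape tone.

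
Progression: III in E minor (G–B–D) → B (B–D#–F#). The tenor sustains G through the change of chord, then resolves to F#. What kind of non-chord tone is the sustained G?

G is a suspension.

The harmony at that moment is B major triad (B, D#, F#); G is not a chord tone.
It is held over (the same pitch as the preceding G) and left by step down to F#.
Held over from the previous chord and resolving down by step — a suspension.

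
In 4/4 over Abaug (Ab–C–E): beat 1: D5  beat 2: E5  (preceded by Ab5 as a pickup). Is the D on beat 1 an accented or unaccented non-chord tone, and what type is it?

The harmony at that moment is Ab augmented triad (Ab, C, E); D5 is not a chord tone.
It is approached by leap down from Ab5 and left by step up to E5.
Leap in, step out — an appoggiatura.
It falls on the downbeat, so it is accented.

Accented appoggiatura.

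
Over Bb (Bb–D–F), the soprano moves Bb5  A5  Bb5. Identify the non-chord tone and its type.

A5 is a neighbor tone.

The harmony at that moment is Bb major triad (Bb, D, F); A5 is not a chord tone.
It is approached by step down from Bb5 and left by step up to Bb5.
Step away and step back to the same note — a neighbor tone (lower neighbor).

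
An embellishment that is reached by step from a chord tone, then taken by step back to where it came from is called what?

Neighbor tone.

Approach: by step. Departure: by step in the opposite direction, back to the starting pitch.
Stepwise on both sides but reversing to return to the same chord tone — a neighbor tone. (Had it continued onward in the same direction it would be a passing tone instead.)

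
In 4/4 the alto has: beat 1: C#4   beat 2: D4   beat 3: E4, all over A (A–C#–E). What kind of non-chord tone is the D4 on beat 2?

Passing tone.

The harmony at that moment is A major triad (A, C#, E); D4 is not a chord tone.
It is approached by step up from C#4 and left by step up to E4.
Step in, step out in the same direction — a passing tone.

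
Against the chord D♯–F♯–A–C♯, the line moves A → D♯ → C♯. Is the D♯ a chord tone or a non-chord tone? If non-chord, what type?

Chord tone (the root of D# half-diminished seventh chord).

D# half-diminished seventh chord contains D♯, F♯, A, C♯; D♯ is the root, so it is a chord tone.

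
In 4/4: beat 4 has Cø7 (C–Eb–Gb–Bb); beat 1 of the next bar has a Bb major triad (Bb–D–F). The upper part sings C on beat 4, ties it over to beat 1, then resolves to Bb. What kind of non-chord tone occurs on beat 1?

The harmony at that moment is Bb major triad (Bb, D, F); C is not a chord tone.
It is held over (the same pitch as the preceding C) and left by step down to Bb.
Held over from the previous chord and resolving down by step — a suspension.

Suspension.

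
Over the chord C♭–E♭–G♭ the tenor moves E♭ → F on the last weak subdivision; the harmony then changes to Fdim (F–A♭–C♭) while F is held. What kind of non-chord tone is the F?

The harmony at that moment is C♭ major triad (C♭, E♭, G♭); F is not a chord tone.
It is approached by step up from E♭ and then sustained as the same pitch into the next harmony.
Arriving early and becoming a chord tone when the harmony changes — an anticipation.

F is an anticipation.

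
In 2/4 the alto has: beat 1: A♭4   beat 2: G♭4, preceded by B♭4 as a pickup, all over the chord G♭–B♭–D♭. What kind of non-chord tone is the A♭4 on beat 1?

Passing tone.

The harmony at that moment is G♭ major triad (G♭, B♭, D♭); A♭4 is not a chord tone.
It is approached by step down from B♭4 and left by step down to G♭4.
Step in, step out in the same direction — a passing tone.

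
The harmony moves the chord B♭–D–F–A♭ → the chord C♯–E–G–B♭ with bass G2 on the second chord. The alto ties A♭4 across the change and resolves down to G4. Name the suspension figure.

9–8 suspension.

At the second chord the bass is G2. The suspended A♭4 lies a ninth above the bass; after resolving down by step to G4, the interval above the bass becomes an octave.
Suspension figures are named by those two intervals: 9–8.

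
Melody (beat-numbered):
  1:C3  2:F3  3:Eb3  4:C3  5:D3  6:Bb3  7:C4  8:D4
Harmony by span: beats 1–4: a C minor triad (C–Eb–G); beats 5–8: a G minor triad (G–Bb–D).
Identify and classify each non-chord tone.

The harmony at that moment is C minor triad (C, Eb, G); F3 is not a chord tone.
It is approached by leap up from C3 and left by step down to Eb3.
Leap in, step out — an appoggiatura.
The harmony at that moment is G minor triad (G, Bb, D); C4 is not a chord tone.
It is approached by step up from Bb3 and left by step up to D4.
Step in, step out in the same direction — a passing tone.

F3 (beat 2) — appoggiatura; C4 (beat 7) — passing tone.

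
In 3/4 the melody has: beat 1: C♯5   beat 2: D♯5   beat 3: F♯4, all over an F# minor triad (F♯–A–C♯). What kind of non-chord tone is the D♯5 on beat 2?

The harmony at that moment is F♯ minor triad (F♯, A, C♯); D♯5 is not a chord tone.
It is approached by step up from C♯5 and left by leap down to F♯4.
Step in, leap out, on a weak beat — an escape tone.

Escape tone.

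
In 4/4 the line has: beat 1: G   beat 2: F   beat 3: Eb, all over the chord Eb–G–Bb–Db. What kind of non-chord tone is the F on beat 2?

The harmony at that moment is Eb dominant seventh chord (Eb, G, Bb, Db); F is not a chord tone.
It is approached by step down from G and left by step down to Eb.
Step in, step out in the same direction — a passing tone.

Passing tone.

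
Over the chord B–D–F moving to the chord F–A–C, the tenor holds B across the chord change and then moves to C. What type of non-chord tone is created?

The harmony at that moment is F major triad (F, A, C); B is not a chord tone.
It is held over (the same pitch as the preceding B) and left by step up to C.
Held over from the previous chord and resolving up by step — a retardation.

B is a retardation.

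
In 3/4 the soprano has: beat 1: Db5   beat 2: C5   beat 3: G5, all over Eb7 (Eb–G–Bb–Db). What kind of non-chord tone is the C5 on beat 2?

Escape tone.

The harmony at that moment is Eb dominant seventh chord (Eb, G, Bb, Db); C5 is not a chord tone.
It is approached by step down from Db5 and left by leap up to G5.
Step in, leap out, on a weak beat — an escape tone.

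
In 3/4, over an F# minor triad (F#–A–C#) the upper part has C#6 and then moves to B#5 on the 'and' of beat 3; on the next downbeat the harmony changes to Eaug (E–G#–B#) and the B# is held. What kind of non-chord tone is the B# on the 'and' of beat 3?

Anticipation.

The harmony at that moment is F# minor triad (F#, A, C#); B#5 is not a chord tone.
It is approached by step down from C#6 and then sustained as the same pitch into the next harmony.
Arriving early and becoming a chord tone when the harmony changes — an anticipation.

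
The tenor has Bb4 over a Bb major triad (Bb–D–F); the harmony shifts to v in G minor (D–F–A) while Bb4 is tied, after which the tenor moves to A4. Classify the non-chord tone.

Bb4 is a suspension.

The harmony at that moment is D minor triad (D, F, A); Bb4 is not a chord tone.
It is held over (the same pitch as the preceding Bb4) and left by step down to A4.
Held over from the previous chord and resolving down by step — a suspension.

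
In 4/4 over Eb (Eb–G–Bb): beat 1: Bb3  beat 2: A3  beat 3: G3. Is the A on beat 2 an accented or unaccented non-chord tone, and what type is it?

The harmony at that moment is Eb major triad (Eb, G, Bb); A3 is not a chord tone.
It is approached by step down from Bb3 and left by step down to G3.
Step in, step out in the same direction — a passing tone.
It falls on a weak beat, so it is unaccented.

Unaccented passing tone.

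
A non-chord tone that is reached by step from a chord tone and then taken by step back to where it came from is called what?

Approach: by step. Departure: by step in the opposite direction, back to the starting pitch.
Stepwise on both sides but reversing to return to the same chord tone — a neighbor tone. (Had it continued onward in the same direction it would be a passing tone instead.)

Neighbor tone.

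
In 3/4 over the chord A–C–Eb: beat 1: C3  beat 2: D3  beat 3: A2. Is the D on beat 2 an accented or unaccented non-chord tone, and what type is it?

The harmony at that moment is A diminished triad (A, C, Eb); D3 is not a chord tone.
It is approached by step up from C3 and left by leap down to A2.
Step in, leap out — an escape tone.
It falls on a weak beat, so it is unaccented.

Unaccented escape tone.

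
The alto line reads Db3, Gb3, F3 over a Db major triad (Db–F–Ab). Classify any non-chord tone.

Gb3 is an appoggiatura.

The harmony at that moment is Db major triad (Db, F, Ab); Gb3 is not a chord tone.
It is approached by leap up from Db3 and left by step down to F3.
Leap in, step out — an appoggiatura.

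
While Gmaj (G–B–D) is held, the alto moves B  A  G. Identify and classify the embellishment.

A is a passing tone.

The harmony at that moment is G major triad (G, B, D); A is not a chord tone.
It is approached by step down from B and left by step down to G.
Step in, step out in the same direction — a passing tone.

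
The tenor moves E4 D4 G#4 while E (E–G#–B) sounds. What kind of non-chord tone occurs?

D4 is an escape tone.

The harmony at that moment is E major triad (E, G#, B); D4 is not a chord tone.
It is approached by step down from E4 and left by leap up to G#4.
Step in, leap out — an escape tone.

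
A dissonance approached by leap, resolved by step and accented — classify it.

Appoggiatura.

Approach: by leap. Departure: by step. Metric position: strong.
Leap in, step out, in a metrically strong position — an appoggiatura. (It is the mirror image of the escape tone, which steps in and leaps out from a weak position.)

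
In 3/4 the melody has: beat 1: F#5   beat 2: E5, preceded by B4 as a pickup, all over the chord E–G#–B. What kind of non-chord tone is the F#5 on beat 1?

The harmony at that moment is E major triad (E, G#, B); F#5 is not a chord tone.
It is approached by leap up from B4 and left by step down to E5.
Leap in, step out, metrically accented — an appoggiatura.

Appoggiatura.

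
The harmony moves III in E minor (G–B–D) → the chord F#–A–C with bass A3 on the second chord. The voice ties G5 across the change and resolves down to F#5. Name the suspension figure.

At the second chord the bass is A3. The suspended G5 lies a seventh above the bass; after resolving down by step to F#5, the interval above the bass becomes a sixth.
Suspension figures are named by those two intervals: 7–6.

7–6 suspension.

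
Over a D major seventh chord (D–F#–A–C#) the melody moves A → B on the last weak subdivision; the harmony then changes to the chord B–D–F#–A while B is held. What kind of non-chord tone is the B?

B is an anticipation.

The harmony at that moment is D major seventh chord (D, F#, A, C#); B is not a chord tone.
It is approached by step up from A and then sustained as the same pitch into the next harmony.
Arriving early and becoming a chord tone when the harmony changes — an anticipation.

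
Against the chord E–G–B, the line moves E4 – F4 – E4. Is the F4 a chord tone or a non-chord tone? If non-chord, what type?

Non-chord tone — a neighbor tone.

The harmony at that moment is E minor triad (E, G, B); F4 is not a chord tone.
It is approached by step up from E4 and left by step down to E4.
Step away and step back to the same note — a neighbor tone (upper neighbor).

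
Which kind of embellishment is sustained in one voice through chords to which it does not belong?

Pedal tone.

Approach: none. Departure: none — a single pitch is sustained while the chords change around it, passing through harmonies that do not contain it.
No melodic motion at all; the dissonance is created entirely by the moving harmonies against the stationary note — a pedal tone (pedal point).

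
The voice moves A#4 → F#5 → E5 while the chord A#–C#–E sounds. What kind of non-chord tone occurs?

The harmony at that moment is A# diminished triad (A#, C#, E); F#5 is not a chord tone.
It is approached by leap up from A#4 and left by step down to E5.
Leap in, step out — an appoggiatura.

F#5 is an appoggiatura.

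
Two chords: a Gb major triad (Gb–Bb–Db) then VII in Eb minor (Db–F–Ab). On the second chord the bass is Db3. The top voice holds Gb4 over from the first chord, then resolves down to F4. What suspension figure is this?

4–3 suspension.

At the second chord the bass is Db3. The suspended Gb4 lies a fourth above the bass; after resolving down by step to F4, the interval above the bass becomes a third.
Suspension figures are named by those two intervals: 4–3.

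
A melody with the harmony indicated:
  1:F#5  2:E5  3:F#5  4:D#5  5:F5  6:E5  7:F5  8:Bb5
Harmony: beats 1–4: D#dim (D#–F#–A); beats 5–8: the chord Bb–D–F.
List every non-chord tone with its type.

The harmony at that moment is D# diminished triad (D#, F#, A); E5 is not a chord tone.
It is approached by step down from F#5 and left by step up to F#5.
Step away and step back to the same note — a neighbor tone (lower neighbor).
The harmony at that moment is Bb major triad (Bb, D, F); E5 is not a chord tone.
It is approached by step down from F5 and left by step up to F5.
Step away and step back to the same note — a neighbor tone (lower neighbor).

E5 (beat 2) — neighbor tone; E5 (beat 6) — neighbor tone.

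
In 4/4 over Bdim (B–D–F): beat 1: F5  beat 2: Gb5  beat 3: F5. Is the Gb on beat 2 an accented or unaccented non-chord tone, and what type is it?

Unaccented neighbor tone.

The harmony at that moment is B diminished triad (B, D, F); Gb5 is not a chord tone.
It is approached by step up from F5 and left by step down to F5.
Step away and step back to the same note — a neighbor tone (upper neighbor).
It falls on a weak beat, so it is unaccented.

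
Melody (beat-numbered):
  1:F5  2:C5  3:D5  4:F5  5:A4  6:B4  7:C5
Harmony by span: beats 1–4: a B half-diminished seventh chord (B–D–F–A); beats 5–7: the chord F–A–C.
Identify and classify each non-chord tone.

The harmony at that moment is B half-diminished seventh chord (B, D, F, A); C5 is not a chord tone.
It is approached by leap down from F5 and left by step up to D5.
Leap in, step out — an appoggiatura.
The harmony at that moment is F major triad (F, A, C); B4 is not a chord tone.
It is approached by step up from A4 and left by step up to C5.
Step in, step out in the same direction — a passing tone.

C5 (beat 2) — appoggiatura; B4 (beat 6) — passing tone.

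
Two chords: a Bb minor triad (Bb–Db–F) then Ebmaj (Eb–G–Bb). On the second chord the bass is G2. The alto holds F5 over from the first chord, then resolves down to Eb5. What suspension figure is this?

7–6 suspension.

At the second chord the bass is G2. The suspended F5 lies a seventh above the bass; after resolving down by step to Eb5, the interval above the bass becomes a sixth.
Suspension figures are named by those two intervals: 7–6.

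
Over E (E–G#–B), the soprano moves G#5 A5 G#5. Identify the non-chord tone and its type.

A5 is a neighbor tone.

The harmony at that moment is E major triad (E, G#, B); A5 is not a chord tone.
It is approached by step up from G#5 and left by step down to G#5.
Step away and step back to the same note — a neighbor tone (upper neighbor).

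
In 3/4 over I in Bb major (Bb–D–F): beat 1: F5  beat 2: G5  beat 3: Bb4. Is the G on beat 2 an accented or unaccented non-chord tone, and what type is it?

Unaccented escape tone.

The harmony at that moment is Bb major triad (Bb, D, F); G5 is not a chord tone.
It is approached by step up from F5 and left by leap down to Bb4.
Step in, leap out — an escape tone.
It falls on a weak beat, so it is unaccented.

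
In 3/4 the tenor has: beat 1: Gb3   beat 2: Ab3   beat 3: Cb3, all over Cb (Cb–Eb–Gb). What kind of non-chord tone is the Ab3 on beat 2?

Escape tone.

The harmony at that moment is Cb major triad (Cb, Eb, Gb); Ab3 is not a chord tone.
It is approached by step up from Gb3 and left by leap down to Cb3.
Step in, leap out, on a weak beat — an escape tone.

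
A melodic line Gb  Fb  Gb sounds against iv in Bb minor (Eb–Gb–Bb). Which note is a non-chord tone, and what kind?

Fb is a neighbor tone.

The harmony at that moment is Eb minor triad (Eb, Gb, Bb); Fb is not a chord tone.
It is approached by step down from Gb and left by step up to Gb.
Step away and step back to the same note — a neighbor tone (lower neighbor).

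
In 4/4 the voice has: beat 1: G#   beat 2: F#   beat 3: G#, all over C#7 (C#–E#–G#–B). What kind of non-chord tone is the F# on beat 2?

The harmony at that moment is C# dominant seventh chord (C#, E#, G#, B); F# is not a chord tone.
It is approached by step down from G# and left by step up to G#.
Step away and step back to the same note — a neighbor tone (lower neighbor).

Lower neighbor tone.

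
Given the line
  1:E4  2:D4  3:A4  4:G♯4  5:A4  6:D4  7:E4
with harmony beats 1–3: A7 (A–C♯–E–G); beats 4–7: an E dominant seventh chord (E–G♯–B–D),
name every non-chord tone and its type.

D4 (beat 2) — escape tone; A4 (beat 5) — escape tone.

The harmony at that moment is A dominant seventh chord (A, C♯, E, G); D4 is not a chord tone.
It is approached by step down from E4 and left by leap up to A4.
Step in, leap out — an escape tone.
The harmony at that moment is E dominant seventh chord (E, G♯, B, D); A4 is not a chord tone.
It is approached by step up from G♯4 and left by leap down to D4.
Step in, leap out — an escape tone.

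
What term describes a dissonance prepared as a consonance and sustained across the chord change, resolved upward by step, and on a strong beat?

Retardation.

Approach: by preparation — the pitch is first a chord tone, then held (tied or repeated) while the harmony changes under it. Departure: up by step. Metric position: strong.
A prepared dissonance that resolves upward by step — a retardation. (The same figure resolving downward would be a suspension.)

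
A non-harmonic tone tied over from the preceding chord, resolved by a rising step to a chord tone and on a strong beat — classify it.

Retardation.

Approach: by preparation — the pitch is first a chord tone, then held (tied or repeated) while the harmony changes under it. Departure: up by step. Metric position: strong.
A prepared dissonance that resolves upward by step — a retardation. (The same figure resolving downward would be a suspension.)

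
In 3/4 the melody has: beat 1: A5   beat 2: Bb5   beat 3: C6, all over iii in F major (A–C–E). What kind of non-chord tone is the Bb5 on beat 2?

The harmony at that moment is A minor triad (A, C, E); Bb5 is not a chord tone.
It is approached by step up from A5 and left by step up to C6.
Step in, step out in the same direction — a passing tone.

Passing tone.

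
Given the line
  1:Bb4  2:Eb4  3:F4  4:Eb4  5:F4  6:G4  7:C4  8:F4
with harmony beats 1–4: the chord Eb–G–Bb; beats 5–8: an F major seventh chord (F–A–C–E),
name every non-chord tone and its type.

The harmony at that moment is Eb major triad (Eb, G, Bb); F4 is not a chord tone.
It is approached by step up from Eb4 and left by step down to Eb4.
Step away and step back to the same note — a neighbor tone (upper neighbor).
The harmony at that moment is F major seventh chord (F, A, C, E); G4 is not a chord tone.
It is approached by step up from F4 and left by leap down to C4.
Step in, leap out — an escape tone.

F4 (beat 3) — neighbor tone; G4 (beat 6) — escape tone.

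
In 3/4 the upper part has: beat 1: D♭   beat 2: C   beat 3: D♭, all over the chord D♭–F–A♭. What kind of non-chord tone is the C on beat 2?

The harmony at that moment is D♭ major triad (D♭, F, A♭); C is not a chord tone.
It is approached by step down from D♭ and left by step up to D♭.
Step away and step back to the same note — a neighbor tone (lower neighbor).

Lower neighbor tone.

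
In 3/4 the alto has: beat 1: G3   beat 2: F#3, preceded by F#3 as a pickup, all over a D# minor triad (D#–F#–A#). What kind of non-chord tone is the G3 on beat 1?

Upper neighbor tone.

The harmony at that moment is D# minor triad (D#, F#, A#); G3 is not a chord tone.
It is approached by step up from F#3 and left by step down to F#3.
Step away and step back to the same note — a neighbor tone (upper neighbor).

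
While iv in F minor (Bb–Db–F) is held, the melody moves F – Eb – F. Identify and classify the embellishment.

The harmony at that moment is Bb minor triad (Bb, Db, F); Eb is not a chord tone.
It is approached by step down from F and left by step up to F.
Step away and step back to the same note — a neighbor tone (lower neighbor).

Eb is a neighbor tone.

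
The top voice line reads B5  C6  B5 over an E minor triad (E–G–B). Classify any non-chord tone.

The harmony at that moment is E minor triad (E, G, B); C6 is not a chord tone.
It is approached by step up from B5 and left by step down to B5.
Step away and step back to the same note — a neighbor tone (upper neighbor).

C6 is a neighbor tone.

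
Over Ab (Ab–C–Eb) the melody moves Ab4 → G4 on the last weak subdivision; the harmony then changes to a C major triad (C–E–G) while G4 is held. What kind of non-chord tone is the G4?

G4 is an anticipation.

The harmony at that moment is Ab major triad (Ab, C, Eb); G4 is not a chord tone.
It is approached by step down from Ab4 and then sustained as the same pitch into the next harmony.
Arriving early and becoming a chord tone when the harmony changes — an anticipation.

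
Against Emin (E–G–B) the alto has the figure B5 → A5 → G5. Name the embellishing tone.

A5 is a passing tone.

The harmony at that moment is E minor triad (E, G, B); A5 is not a chord tone.
It is approached by step down from B5 and left by step down to G5.
Step in, step out in the same direction — a passing tone.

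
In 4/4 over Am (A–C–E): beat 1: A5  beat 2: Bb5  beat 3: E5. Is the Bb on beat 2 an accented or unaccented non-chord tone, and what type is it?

Unaccented escape tone.

The harmony at that moment is A minor triad (A, C, E); Bb5 is not a chord tone.
It is approached by step up from A5 and left by leap down to E5.
Step in, leap out — an escape tone.
It falls on a weak beat, so it is unaccented.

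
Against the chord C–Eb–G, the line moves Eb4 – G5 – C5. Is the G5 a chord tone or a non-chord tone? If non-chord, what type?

Chord tone (the fifth of C minor triad).

C minor triad contains C, Eb, G; G is the fifth, so it is a chord tone.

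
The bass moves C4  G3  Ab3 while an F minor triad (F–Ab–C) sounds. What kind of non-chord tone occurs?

G3 is an appoggiatura.

The harmony at that moment is F minor triad (F, Ab, C); G3 is not a chord tone.
It is approached by leap down from C4 and left by step up to Ab3.
Leap in, step out — an appoggiatura.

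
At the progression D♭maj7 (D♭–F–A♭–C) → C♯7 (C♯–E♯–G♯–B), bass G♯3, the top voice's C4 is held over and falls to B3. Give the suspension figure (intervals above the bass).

4–3 suspension.

At the second chord the bass is G♯3. The suspended C4 lies a fourth above the bass; after resolving down by step to B3, the interval above the bass becomes a third.
Suspension figures are named by those two intervals: 4–3.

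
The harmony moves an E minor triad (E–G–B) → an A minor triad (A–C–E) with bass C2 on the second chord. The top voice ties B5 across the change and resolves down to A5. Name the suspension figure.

At the second chord the bass is C2. The suspended B5 lies a seventh above the bass; after resolving down by step to A5, the interval above the bass becomes a sixth.
Suspension figures are named by those two intervals: 7–6.

7–6 suspension.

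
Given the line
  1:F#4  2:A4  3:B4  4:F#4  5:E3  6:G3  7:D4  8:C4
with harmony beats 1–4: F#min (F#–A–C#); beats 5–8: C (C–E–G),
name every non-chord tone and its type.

The harmony at that moment is F# minor triad (F#, A, C#); B4 is not a chord tone.
It is approached by step up from A4 and left by leap down to F#4.
Step in, leap out — an escape tone.
The harmony at that moment is C major triad (C, E, G); D4 is not a chord tone.
It is approached by leap up from G3 and left by step down to C4.
Leap in, step out — an appoggiatura.

B4 (beat 3) — escape tone; D4 (beat 7) — appoggiatura.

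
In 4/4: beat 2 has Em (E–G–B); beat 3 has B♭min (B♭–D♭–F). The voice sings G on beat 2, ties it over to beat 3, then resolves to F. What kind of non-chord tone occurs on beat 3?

Suspension.

The harmony at that moment is B♭ minor triad (B♭, D♭, F); G is not a chord tone.
It is held over (the same pitch as the preceding G) and left by step down to F.
Held over from the previous chord and resolving down by step — a suspension.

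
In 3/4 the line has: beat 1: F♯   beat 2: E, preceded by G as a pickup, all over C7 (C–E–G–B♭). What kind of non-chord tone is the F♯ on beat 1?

Passing tone.

The harmony at that moment is C dominant seventh chord (C, E, G, B♭); F♯ is not a chord tone.
It is approached by step down from G and left by step down to E.
Step in, step out in the same direction — a passing tone.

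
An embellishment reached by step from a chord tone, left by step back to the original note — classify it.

Approach: by step. Departure: by step in the opposite direction, back to the starting pitch.
Stepwise on both sides but reversing to return to the same chord tone — a neighbor tone. (Had it continued onward in the same direction it would be a passing tone instead.)

Neighbor tone.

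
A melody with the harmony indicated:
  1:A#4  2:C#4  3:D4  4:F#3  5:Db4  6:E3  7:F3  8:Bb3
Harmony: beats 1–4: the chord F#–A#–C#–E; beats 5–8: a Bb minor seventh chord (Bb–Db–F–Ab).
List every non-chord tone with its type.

The harmony at that moment is F# dominant seventh chord (F#, A#, C#, E); D4 is not a chord tone.
It is approached by step up from C#4 and left by leap down to F#3.
Step in, leap out — an escape tone.
The harmony at that moment is Bb minor seventh chord (Bb, Db, F, Ab); E3 is not a chord tone.
It is approached by leap down from Db4 and left by step up to F3.
Leap in, step out — an appoggiatura.

D4 (beat 3) — escape tone; E3 (beat 6) — appoggiatura.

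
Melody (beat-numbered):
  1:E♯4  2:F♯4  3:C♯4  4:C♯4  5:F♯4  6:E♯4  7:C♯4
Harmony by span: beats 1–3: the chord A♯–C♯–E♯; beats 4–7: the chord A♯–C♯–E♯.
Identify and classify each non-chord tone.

F♯4 (beat 2) — escape tone; F♯4 (beat 5) — appoggiatura.

The harmony at that moment is A♯ minor triad (A♯, C♯, E♯); F♯4 is not a chord tone.
It is approached by step up from E♯4 and left by leap down to C♯4.
Step in, leap out — an escape tone.
The harmony at that moment is A♯ minor triad (A♯, C♯, E♯); F♯4 is not a chord tone.
It is approached by leap up from C♯4 and left by step down to E♯4.
Leap in, step out — an appoggiatura.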